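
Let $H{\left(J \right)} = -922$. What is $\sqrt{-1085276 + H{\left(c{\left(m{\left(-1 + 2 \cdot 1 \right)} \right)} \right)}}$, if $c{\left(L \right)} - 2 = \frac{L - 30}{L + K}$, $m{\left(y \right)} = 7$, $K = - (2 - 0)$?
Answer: $i \sqrt{1086198} \approx 1042.2 i$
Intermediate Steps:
$K = -2$ ($K = - (2 + 0) = \left(-1\right) 2 = -2$)
$c{\left(L \right)} = 2 + \frac{-30 + L}{-2 + L}$ ($c{\left(L \right)} = 2 + \frac{L - 30}{L - 2} = 2 + \frac{-30 + L}{-2 + L}$)
$\sqrt{-1085276 + H{\left(c{\left(m{\left(-1 + 2 \cdot 1 \right)} \right)} \right)}} = \sqrt{-1085276 - 922} = \sqrt{-1086198} = i \sqrt{1086198}$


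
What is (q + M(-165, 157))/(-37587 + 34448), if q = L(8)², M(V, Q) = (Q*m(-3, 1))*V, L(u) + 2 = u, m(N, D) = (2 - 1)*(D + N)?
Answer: -51846/3139 ≈ -16.517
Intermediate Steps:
m(N, D) = D + N (m(N, D) = 1*(D + N) = D + N)
L(u) = -2 + u
M(V, Q) = -2*Q*V (M(V, Q) = (Q*(1 - 3))*V = (Q*(-2))*V = (-2*Q)*V = -2*Q*V)
q = 36 (q = (-2 + 8)² = 6² = 36)
(q + M(-165, 157))/(-37587 + 34448) = (36 - 2*157*(-165))/(-37587 + 34448) = (36 + 51810)/(-3139) = 51846*(-1/3139) = -51846/3139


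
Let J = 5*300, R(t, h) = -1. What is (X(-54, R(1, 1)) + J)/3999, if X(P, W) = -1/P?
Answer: 81001/215946 ≈ 0.37510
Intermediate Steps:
J = 1500
(X(-54, R(1, 1)) + J)/3999 = (-1/(-54) + 1500)/3999 = (-1*(-1/54) + 1500)*(1/3999) = (1/54 + 1500)*(1/3999) = (81001/54)*(1/3999) = 81001/215946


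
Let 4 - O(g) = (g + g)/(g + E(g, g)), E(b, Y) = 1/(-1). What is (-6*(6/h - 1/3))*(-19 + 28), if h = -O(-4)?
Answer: 153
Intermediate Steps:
E(b, Y) = -1
O(g) = 4 - 2*g/(-1 + g) (O(g) = 4 - (g + g)/(g - 1) = 4 - 2*g/(-1 + g))
h = -12/5 (h = -2*(-2 - 4)/(-1 - 4) = -2*(-6)/(-5) = -2*(-1)*(-6)/5 = -1*12/5 = -12/5 ≈ -2.4000)
(-6*(6/h - 1/3))*(-19 + 28) = (-6*(6/(-12/5) - 1/3))*(-19 + 28) = -6*(6*(-5/12) - 1*⅓)*9 = -6*(-5/2 - ⅓)*9 = -6*(-17/6)*9 = 17*9 = 153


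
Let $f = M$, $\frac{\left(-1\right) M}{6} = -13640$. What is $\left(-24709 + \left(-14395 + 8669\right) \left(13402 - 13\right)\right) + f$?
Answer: $-76608283$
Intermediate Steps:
$M = 81840$ ($M = \left(-6\right) \left(-13640\right) = 81840$)
$f = 81840$
$\left(-24709 + \left(-14395 + 8669\right) \left(13402 - 13\right)\right) + f = \left(-24709 + \left(-14395 + 8669\right) \left(13402 - 13\right)\right) + 81840 = \left(-24709 - 76665414\right) + 81840 = -76690123 + 81840 = -76608283$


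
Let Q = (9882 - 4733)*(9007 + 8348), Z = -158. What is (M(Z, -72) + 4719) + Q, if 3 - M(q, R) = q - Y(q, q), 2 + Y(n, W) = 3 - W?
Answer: 89365934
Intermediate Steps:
Y(n, W) = 1 - W (Y(n, W) = -2 + (3 - W) = 1 - W)
M(q, R) = 4 - 2*q (M(q, R) = 3 - (q - (1 - q)) = 3 - (q + (-1 + q)) = 3 - (-1 + 2*q) = 3 + (1 - 2*q) = 4 - 2*q)
Q = 89360895 (Q = 5149*17355 = 89360895)
(M(Z, -72) + 4719) + Q = ((4 - 2*(-158)) + 4719) + 89360895 = ((4 + 316) + 4719) + 89360895 = (320 + 4719) + 89360895 = 5039 + 89360895 = 89365934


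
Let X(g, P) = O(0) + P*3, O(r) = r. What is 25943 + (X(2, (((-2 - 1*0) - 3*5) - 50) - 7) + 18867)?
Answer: 44588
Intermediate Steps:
X(g, P) = 3*P (X(g, P) = 0 + P*3 = 0 + 3*P = 3*P)
25943 + (X(2, (((-2 - 1*0) - 3*5) - 50) - 7) + 18867) = 25943 + (3*((((-2 - 1*0) - 3*5) - 50) - 7) + 18867) = 25943 + (3*((((-2 + 0) - 15) - 50) - 7) + 18867) = 25943 + (3*(((-2 - 15) - 50) - 7) + 18867) = 25943 + (3*((-17 - 50) - 7) + 18867) = 25943 + (3*(-67 - 7) + 18867) = 25943 + (3*(-74) + 18867) = 25943 + (-222 + 18867) = 25943 + 18645 = 44588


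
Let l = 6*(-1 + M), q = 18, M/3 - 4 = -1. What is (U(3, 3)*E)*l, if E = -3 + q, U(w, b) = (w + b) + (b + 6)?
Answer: 10800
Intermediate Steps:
M = 9 (M = 12 + 3*(-1) = 12 - 3 = 9)
U(w, b) = 6 + w + 2*b (U(w, b) = (b + w) + (6 + b) = 6 + w + 2*b)
l = 48 (l = 6*(-1 + 9) = 6*8 = 48)
E = 15 (E = -3 + 18 = 15)
(U(3, 3)*E)*l = ((6 + 3 + 2*3)*15)*48 = ((6 + 3 + 6)*15)*48 = (15*15)*48 = 225*48 = 10800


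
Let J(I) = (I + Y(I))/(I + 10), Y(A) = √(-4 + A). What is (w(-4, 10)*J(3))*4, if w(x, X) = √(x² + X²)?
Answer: 8*√29*(3 + I)/13 ≈ 9.9418 + 3.3139*I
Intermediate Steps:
J(I) = (I + √(-4 + I))/(10 + I) (J(I) = (I + √(-4 + I))/(I + 10) = (I + √(-4 + I))/(10 + I))
w(x, X) = √(X² + x²)
(w(-4, 10)*J(3))*4 = (√(10² + (-4)²)*((3 + √(-4 + 3))/(10 + 3)))*4 = (√(100 + 16)*((3 + √(-1))/13))*4 = (√116*((3 + I)/13))*4 = ((2*√29)*(3/13 + I/13))*4 = (2*√29*(3/13 + I/13))*4 = 8*√29*(3/13 + I/13)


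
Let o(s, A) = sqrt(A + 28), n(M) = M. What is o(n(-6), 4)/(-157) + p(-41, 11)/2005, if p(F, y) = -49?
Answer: -49/2005 - 4*sqrt(2)/157 ≈ -0.060470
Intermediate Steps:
o(s, A) = sqrt(28 + A)
o(n(-6), 4)/(-157) + p(-41, 11)/2005 = sqrt(28 + 4)/(-157) - 49/2005 = sqrt(32)*(-1/157) - 49*1/2005 = (4*sqrt(2))*(-1/157) - 49/2005 = -4*sqrt(2)/157 - 49/2005 = -49/2005 - 4*sqrt(2)/157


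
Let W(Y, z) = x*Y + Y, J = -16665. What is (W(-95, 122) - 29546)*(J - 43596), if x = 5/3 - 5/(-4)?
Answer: 7211574479/4 ≈ 1.8029e+9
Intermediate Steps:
x = 35/12 (x = 5*(1/3) - 5*(-1/4) = 5/3 + 5/4 = 35/12 ≈ 2.9167)
W(Y, z) = 47*Y/12 (W(Y, z) = 35*Y/12 + Y = 47*Y/12)
(W(-95, 122) - 29546)*(J - 43596) = ((47/12)*(-95) - 29546)*(-16665 - 43596) = (-4465/12 - 29546)*(-60261) = -359017/12*(-60261) = 7211574479/4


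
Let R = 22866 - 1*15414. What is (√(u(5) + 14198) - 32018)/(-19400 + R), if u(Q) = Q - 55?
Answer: 16009/5974 - 3*√393/5974 ≈ 2.6698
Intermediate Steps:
R = 7452 (R = 22866 - 15414 = 7452)
u(Q) = -55 + Q
(√(u(5) + 14198) - 32018)/(-19400 + R) = (√((-55 + 5) + 14198) - 32018)/(-19400 + 7452) = (√(-50 + 14198) - 32018)/(-11948) = (√14148 - 32018)*(-1/11948) = (6*√393 - 32018)*(-1/11948) = (-32018 + 6*√393)*(-1/11948) = 16009/5974 - 3*√393/5974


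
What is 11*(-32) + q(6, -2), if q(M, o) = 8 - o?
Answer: -342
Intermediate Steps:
11*(-32) + q(6, -2) = 11*(-32) + (8 - 1*(-2)) = -352 + (8 + 2) = -352 + 10 = -342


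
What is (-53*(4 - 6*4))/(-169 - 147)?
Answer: -265/79 ≈ -3.3544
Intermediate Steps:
(-53*(4 - 6*4))/(-169 - 147) = -53*(4 - 24)/(-316) = -53*(-20)*(-1/316) = 1060*(-1/316) = -265/79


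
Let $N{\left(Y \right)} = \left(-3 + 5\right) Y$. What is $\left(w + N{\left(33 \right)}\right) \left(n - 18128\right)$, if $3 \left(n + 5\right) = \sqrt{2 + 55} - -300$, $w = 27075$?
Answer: $-489433653 + 9047 \sqrt{57} \approx -4.8937 \cdot 10^{8}$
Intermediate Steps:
$N{\left(Y \right)} = 2 Y$
$n = 95 + \frac{\sqrt{57}}{3}$ ($n = -5 + \frac{\sqrt{2 + 55} - -300}{3} = -5 + \frac{\sqrt{57} + 300}{3} = -5 + \frac{300 + \sqrt{57}}{3} = -5 + \left(100 + \frac{\sqrt{57}}{3}\right) = 95 + \frac{\sqrt{57}}{3} \approx 97.517$)
$\left(w + N{\left(33 \right)}\right) \left(n - 18128\right) = \left(27075 + 2 \cdot 33\right) \left(\left(95 + \frac{\sqrt{57}}{3}\right) - 18128\right) = \left(27075 + 66\right) \left(-18033 + \frac{\sqrt{57}}{3}\right) = 27141 \left(-18033 + \frac{\sqrt{57}}{3}\right) = -489433653 + 9047 \sqrt{57}$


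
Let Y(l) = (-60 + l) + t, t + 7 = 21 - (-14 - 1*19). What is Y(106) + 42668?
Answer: 42761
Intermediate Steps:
t = 47 (t = -7 + (21 - (-14 - 1*19)) = -7 + (21 - (-14 - 19)) = -7 + (21 - 1*(-33)) = -7 + (21 + 33) = -7 + 54 = 47)
Y(l) = -13 + l (Y(l) = (-60 + l) + 47 = -13 + l)
Y(106) + 42668 = (-13 + 106) + 42668 = 93 + 42668 = 42761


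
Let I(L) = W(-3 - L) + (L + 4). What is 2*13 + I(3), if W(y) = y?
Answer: 27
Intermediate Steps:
I(L) = 1 (I(L) = (-3 - L) + (L + 4) = (-3 - L) + (4 + L) = 1)
2*13 + I(3) = 2*13 + 1 = 26 + 1 = 27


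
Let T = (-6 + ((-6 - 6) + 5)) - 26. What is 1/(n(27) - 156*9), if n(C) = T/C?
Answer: -9/12649 ≈ -0.00071152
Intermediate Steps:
T = -39 (T = (-6 + (-12 + 5)) - 26 = (-6 - 7) - 26 = -13 - 26 = -39)
n(C) = -39/C
1/(n(27) - 156*9) = 1/(-39/27 - 156*9) = 1/(-39*1/27 - 1404) = 1/(-13/9 - 1404) = 1/(-12649/9) = -9/12649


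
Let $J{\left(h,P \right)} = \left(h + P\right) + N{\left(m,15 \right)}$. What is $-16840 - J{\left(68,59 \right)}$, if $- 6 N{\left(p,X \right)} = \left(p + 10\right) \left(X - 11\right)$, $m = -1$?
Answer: $-16961$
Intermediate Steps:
$N{\left(p,X \right)} = - \frac{\left(-11 + X\right) \left(10 + p\right)}{6}$ ($N{\left(p,X \right)} = - \frac{\left(p + 10\right) \left(X - 11\right)}{6} = - \frac{\left(10 + p\right) \left(-11 + X\right)}{6} = - \frac{\left(-11 + X\right) \left(10 + p\right)}{6}$)
$J{\left(h,P \right)} = -6 + P + h$ ($J{\left(h,P \right)} = \left(h + P\right) + \left(\frac{55}{3} - 25 + \frac{11}{6} \left(-1\right) - \frac{5}{2} \left(-1\right)\right) = \left(P + h\right) + \left(\frac{55}{3} - 25 - \frac{11}{6} + \frac{5}{2}\right) = \left(P + h\right) - 6 = -6 + P + h$)
$-16840 - J{\left(68,59 \right)} = -16840 - \left(-6 + 59 + 68\right) = -16840 - 121 = -16961$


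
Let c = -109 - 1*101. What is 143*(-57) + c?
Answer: -8361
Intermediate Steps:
c = -210 (c = -109 - 101 = -210)
143*(-57) + c = 143*(-57) - 210 = -8151 - 210 = -8361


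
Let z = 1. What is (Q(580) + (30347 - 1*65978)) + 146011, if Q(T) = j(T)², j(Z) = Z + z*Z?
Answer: 1455980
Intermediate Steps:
j(Z) = 2*Z (j(Z) = Z + 1*Z = Z + Z = 2*Z)
Q(T) = 4*T² (Q(T) = (2*T)² = 4*T²)
(Q(580) + (30347 - 1*65978)) + 146011 = (4*580² + (30347 - 1*65978)) + 146011 = (4*336400 + (30347 - 65978)) + 146011 = (1345600 - 35631) + 146011 = 1309969 + 146011 = 1455980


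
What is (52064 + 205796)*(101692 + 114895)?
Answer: 55849123820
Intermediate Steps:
(52064 + 205796)*(101692 + 114895) = 257860*216587 = 55849123820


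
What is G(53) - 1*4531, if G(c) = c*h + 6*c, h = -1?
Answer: -4266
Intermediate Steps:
G(c) = 5*c (G(c) = c*(-1) + 6*c = -c + 6*c = 5*c)
G(53) - 1*4531 = 5*53 - 1*4531 = 265 - 4531 = -4266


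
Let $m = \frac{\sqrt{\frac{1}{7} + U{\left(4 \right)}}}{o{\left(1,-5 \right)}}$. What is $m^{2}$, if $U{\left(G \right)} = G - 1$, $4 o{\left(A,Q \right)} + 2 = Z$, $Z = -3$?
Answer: $\frac{352}{175} \approx 2.0114$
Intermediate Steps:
$o{\left(A,Q \right)} = - \frac{5}{4}$ ($o{\left(A,Q \right)} = - \frac{1}{2} + \frac{1}{4} \left(-3\right) = - \frac{1}{2} - \frac{3}{4} = - \frac{5}{4}$)
$U{\left(G \right)} = -1 + G$
$m = - \frac{4 \sqrt{154}}{35}$ ($m = \frac{\sqrt{\frac{1}{7} + \left(-1 + 4\right)}}{- \frac{5}{4}} = \sqrt{\frac{1}{7} + 3} \left(- \frac{4}{5}\right) = \sqrt{\frac{22}{7}} \left(- \frac{4}{5}\right) = \frac{\sqrt{154}}{7} \left(- \frac{4}{5}\right) = - \frac{4 \sqrt{154}}{35} \approx -1.4182$)
$m^{2} = \left(- \frac{4 \sqrt{154}}{35}\right)^{2} = \frac{352}{175}$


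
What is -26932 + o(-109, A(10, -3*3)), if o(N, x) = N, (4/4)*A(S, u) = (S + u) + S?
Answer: -27041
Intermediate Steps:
A(S, u) = u + 2*S (A(S, u) = (S + u) + S = u + 2*S)
-26932 + o(-109, A(10, -3*3)) = -26932 - 109 = -27041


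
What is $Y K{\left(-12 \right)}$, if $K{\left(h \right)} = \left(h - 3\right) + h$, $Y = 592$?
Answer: $-15984$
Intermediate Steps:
$K{\left(h \right)} = -3 + 2 h$ ($K{\left(h \right)} = \left(-3 + h\right) + h = -3 + 2 h$)
$Y K{\left(-12 \right)} = 592 \left(-3 + 2 \left(-12\right)\right) = 592 \left(-3 - 24\right) = 592 \left(-27\right) = -15984$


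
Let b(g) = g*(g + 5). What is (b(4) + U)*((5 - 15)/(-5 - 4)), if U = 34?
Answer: 700/9 ≈ 77.778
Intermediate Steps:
b(g) = g*(5 + g)
(b(4) + U)*((5 - 15)/(-5 - 4)) = (4*(5 + 4) + 34)*((5 - 15)/(-5 - 4)) = (4*9 + 34)*(-10/(-9)) = (36 + 34)*(-10*(-⅑)) = 70*(10/9) = 700/9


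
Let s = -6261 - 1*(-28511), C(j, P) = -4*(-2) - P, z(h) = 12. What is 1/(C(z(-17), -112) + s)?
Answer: 1/22370 ≈ 4.4703e-5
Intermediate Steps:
C(j, P) = 8 - P
s = 22250 (s = -6261 + 28511 = 22250)
1/(C(z(-17), -112) + s) = 1/((8 - 1*(-112)) + 22250) = 1/((8 + 112) + 22250) = 1/(120 + 22250) = 1/22370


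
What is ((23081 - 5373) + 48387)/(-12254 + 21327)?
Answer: 66095/9073 ≈ 7.2848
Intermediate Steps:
((23081 - 5373) + 48387)/(-12254 + 21327) = (17708 + 48387)/9073 = 66095*(1/9073) = 66095/9073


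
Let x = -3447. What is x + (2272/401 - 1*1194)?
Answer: -1858769/401 ≈ -4635.3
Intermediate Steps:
x + (2272/401 - 1*1194) = -3447 + (2272/401 - 1*1194) = -3447 + (2272*(1/401) - 1194) = -3447 + (2272/401 - 1194) = -3447 - 476522/401 = -1858769/401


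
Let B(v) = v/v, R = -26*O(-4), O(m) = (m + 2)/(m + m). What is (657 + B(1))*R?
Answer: -4277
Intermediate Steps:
O(m) = (2 + m)/(2*m) (O(m) = (2 + m)/((2*m)) = (2 + m)*(1/(2*m)) = (2 + m)/(2*m))
R = -13/2 (R = -13*(2 - 4)/(-4) = -13*(-1)*(-2)/4 = -26*¼ = -13/2 ≈ -6.5000)
B(v) = 1
(657 + B(1))*R = (657 + 1)*(-13/2) = 658*(-13/2) = -4277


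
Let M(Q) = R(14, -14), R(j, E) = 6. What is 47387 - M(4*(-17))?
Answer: 47381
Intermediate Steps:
M(Q) = 6
47387 - M(4*(-17)) = 47387 - 1*6 = 47387 - 6 = 47381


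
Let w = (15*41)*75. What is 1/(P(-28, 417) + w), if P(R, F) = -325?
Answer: 1/45800 ≈ 2.1834e-5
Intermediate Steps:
w = 46125 (w = 615*75 = 46125)
1/(P(-28, 417) + w) = 1/(-325 + 46125) = 1/45800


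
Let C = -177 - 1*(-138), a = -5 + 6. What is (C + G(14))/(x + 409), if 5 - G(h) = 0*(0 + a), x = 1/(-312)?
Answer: -10608/127607 ≈ -0.083130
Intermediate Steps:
a = 1
C = -39 (C = -177 + 138 = -39)
x = -1/312 ≈ -0.0032051
G(h) = 5 (G(h) = 5 - 0*(0 + 1) = 5 - 0 = 5 - 1*0 = 5 + 0 = 5)
(C + G(14))/(x + 409) = (-39 + 5)/(-1/312 + 409) = -34/127607/312 = -34*312/127607 = -10608/127607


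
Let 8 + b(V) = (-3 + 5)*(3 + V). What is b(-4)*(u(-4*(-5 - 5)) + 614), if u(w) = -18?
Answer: -5960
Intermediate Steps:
b(V) = -2 + 2*V (b(V) = -8 + (-3 + 5)*(3 + V) = -8 + 2*(3 + V) = -8 + (6 + 2*V) = -2 + 2*V)
b(-4)*(u(-4*(-5 - 5)) + 614) = (-2 + 2*(-4))*(-18 + 614) = (-2 - 8)*596 = -10*596 = -5960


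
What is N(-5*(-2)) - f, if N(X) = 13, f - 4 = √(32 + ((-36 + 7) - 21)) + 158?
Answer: -149 - 3*I*√2 ≈ -149.0 - 4.2426*I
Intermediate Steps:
f = 162 + 3*I*√2 (f = 4 + (√(32 + ((-36 + 7) - 21)) + 158) = 4 + (√(32 + (-29 - 21)) + 158) = 4 + (√(32 - 50) + 158) = 4 + (√(-18) + 158) = 4 + (3*I*√2 + 158) = 4 + (158 + 3*I*√2) = 162 + 3*I*√2 ≈ 162.0 + 4.2426*I)
N(-5*(-2)) - f = 13 - (162 + 3*I*√2) = 13 + (-162 - 3*I*√2) = -149 - 3*I*√2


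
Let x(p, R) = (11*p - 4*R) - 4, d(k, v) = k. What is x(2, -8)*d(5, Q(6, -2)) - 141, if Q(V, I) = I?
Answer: 109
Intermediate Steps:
x(p, R) = -4 - 4*R + 11*p (x(p, R) = (-4*R + 11*p) - 4 = -4 - 4*R + 11*p)
x(2, -8)*d(5, Q(6, -2)) - 141 = (-4 - 4*(-8) + 11*2)*5 - 141 = (-4 + 32 + 22)*5 - 141 = 50*5 - 141 = 250 - 141 = 109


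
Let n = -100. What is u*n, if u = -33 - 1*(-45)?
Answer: -1200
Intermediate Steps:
u = 12 (u = -33 + 45 = 12)
u*n = 12*(-100) = -1200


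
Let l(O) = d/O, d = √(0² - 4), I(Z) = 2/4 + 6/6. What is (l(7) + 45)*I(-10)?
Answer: 135/2 + 3*I/7 ≈ 67.5 + 0.42857*I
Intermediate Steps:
I(Z) = 3/2 (I(Z) = 2*(¼) + 6*(⅙) = ½ + 1 = 3/2)
d = 2*I (d = √(0 - 4) = √(-4) = 2*I ≈ 2.0*I)
l(O) = 2*I/O (l(O) = (2*I)/O = 2*I/O)
(l(7) + 45)*I(-10) = (2*I/7 + 45)*(3/2) = (45 + 2*I/7)*(3/2) = 135/2 + 3*I/7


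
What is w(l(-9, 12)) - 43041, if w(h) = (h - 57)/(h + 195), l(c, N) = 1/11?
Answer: -46183306/1073 ≈ -43041.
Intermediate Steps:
l(c, N) = 1/11
w(h) = (-57 + h)/(195 + h)
w(l(-9, 12)) - 43041 = (-57 + 1/11)/(195 + 1/11) - 43041 = -626/11/(2146/11) - 43041 = (11/2146)*(-626/11) - 43041 = -313/1073 - 43041 = -46183306/1073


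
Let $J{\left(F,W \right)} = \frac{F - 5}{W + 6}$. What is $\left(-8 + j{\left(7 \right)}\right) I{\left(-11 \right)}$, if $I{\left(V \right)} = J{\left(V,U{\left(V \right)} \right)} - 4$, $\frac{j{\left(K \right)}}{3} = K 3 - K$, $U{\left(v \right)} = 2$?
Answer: $-204$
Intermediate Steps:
$j{\left(K \right)} = 6 K$ ($j{\left(K \right)} = 3 \left(K 3 - K\right) = 3 \left(3 K - K\right) = 3 \cdot 2 K = 6 K$)
$J{\left(F,W \right)} = \frac{-5 + F}{6 + W}$
$I{\left(V \right)} = - \frac{37}{8} + \frac{V}{8}$ ($I{\left(V \right)} = \frac{-5 + V}{6 + 2} - 4 = \frac{-5 + V}{8} - 4 = \left(- \frac{5}{8} + \frac{V}{8}\right) - 4 = - \frac{37}{8} + \frac{V}{8}$)
$\left(-8 + j{\left(7 \right)}\right) I{\left(-11 \right)} = \left(-8 + 6 \cdot 7\right) \left(- \frac{37}{8} + \frac{1}{8} \left(-11\right)\right) = \left(-8 + 42\right) \left(- \frac{37}{8} - \frac{11}{8}\right) = 34 \left(-6\right) = -204$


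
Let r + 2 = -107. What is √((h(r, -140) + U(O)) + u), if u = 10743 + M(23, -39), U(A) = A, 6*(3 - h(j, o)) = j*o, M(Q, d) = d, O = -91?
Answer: √72654/3 ≈ 89.848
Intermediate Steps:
r = -109 (r = -2 - 107 = -109)
h(j, o) = 3 - j*o/6
u = 10704 (u = 10743 - 39 = 10704)
√((h(r, -140) + U(O)) + u) = √(((3 - ⅙*(-109)*(-140)) - 91) + 10704) = √(((3 - 7630/3) - 91) + 10704) = √((-7621/3 - 91) + 10704) = √(-7894/3 + 10704) = √(24218/3) = √72654/3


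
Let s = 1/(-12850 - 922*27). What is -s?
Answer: 1/37744 ≈ 2.6494e-5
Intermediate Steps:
s = -1/37744 (s = 1/(-12850 - 24894) = 1/(-37744) = -1/37744 ≈ -2.6494e-5)
-s = -1*(-1/37744) = 1/37744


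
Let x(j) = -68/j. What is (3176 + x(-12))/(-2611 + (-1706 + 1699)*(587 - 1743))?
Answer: 9545/16443 ≈ 0.58049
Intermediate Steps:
(3176 + x(-12))/(-2611 + (-1706 + 1699)*(587 - 1743)) = (3176 - 68/(-12))/(-2611 + (-1706 + 1699)*(587 - 1743)) = (3176 - 68*(-1/12))/(-2611 - 7*(-1156)) = (3176 + 17/3)/(-2611 + 8092) = (9545/3)/5481 = (9545/3)*(1/5481) = 9545/16443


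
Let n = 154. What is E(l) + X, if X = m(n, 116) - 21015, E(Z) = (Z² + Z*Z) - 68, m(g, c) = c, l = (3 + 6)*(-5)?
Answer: -16917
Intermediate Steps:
l = -45 (l = 9*(-5) = -45)
E(Z) = -68 + 2*Z² (E(Z) = (Z² + Z²) - 68 = 2*Z² - 68 = -68 + 2*Z²)
X = -20899 (X = 116 - 21015 = -20899)
E(l) + X = (-68 + 2*(-45)²) - 20899 = (-68 + 2*2025) - 20899 = (-68 + 4050) - 20899 = 3982 - 20899 = -16917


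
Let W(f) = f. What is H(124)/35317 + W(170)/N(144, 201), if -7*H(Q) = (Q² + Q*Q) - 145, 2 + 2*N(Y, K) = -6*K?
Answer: -30256929/74660138 ≈ -0.40526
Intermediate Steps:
N(Y, K) = -1 - 3*K (N(Y, K) = -1 + (-6*K)/2 = -1 - 3*K)
H(Q) = 145/7 - 2*Q²/7 (H(Q) = -((Q² + Q*Q) - 145)/7 = -((Q² + Q²) - 145)/7 = -(2*Q² - 145)/7 = -(-145 + 2*Q²)/7 = 145/7 - 2*Q²/7)
H(124)/35317 + W(170)/N(144, 201) = (145/7 - 2/7*124²)/35317 + 170/(-1 - 3*201) = (145/7 - 2/7*15376)*(1/35317) + 170/(-1 - 603) = (145/7 - 30752/7)*(1/35317) + 170/(-604) = -30607/7*1/35317 + 170*(-1/604) = -30607/247219 - 85/302 = -30256929/74660138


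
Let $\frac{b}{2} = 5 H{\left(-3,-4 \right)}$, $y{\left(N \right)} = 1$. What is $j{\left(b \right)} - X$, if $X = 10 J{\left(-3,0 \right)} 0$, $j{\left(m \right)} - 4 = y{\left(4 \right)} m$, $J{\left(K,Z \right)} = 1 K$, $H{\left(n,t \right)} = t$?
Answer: $-36$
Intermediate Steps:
$b = -40$ ($b = 2 \cdot 5 \left(-4\right) = 2 \left(-20\right) = -40$)
$J{\left(K,Z \right)} = K$
$j{\left(m \right)} = 4 + m$ ($j{\left(m \right)} = 4 + 1 m = 4 + m$)
$X = 0$ ($X = 10 \left(-3\right) 0 = \left(-30\right) 0 = 0$)
$j{\left(b \right)} - X = \left(4 - 40\right) - 0 = -36 + 0 = -36$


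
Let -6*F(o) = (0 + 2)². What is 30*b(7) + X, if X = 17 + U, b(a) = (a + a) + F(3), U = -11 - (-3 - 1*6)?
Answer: 415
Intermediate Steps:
F(o) = -⅔ (F(o) = -(0 + 2)²/6 = -⅙*2² = -⅙*4 = -⅔)
U = -2 (U = -11 - (-3 - 6) = -11 - 1*(-9) = -11 + 9 = -2)
b(a) = -⅔ + 2*a (b(a) = (a + a) - ⅔ = 2*a - ⅔ = -⅔ + 2*a)
X = 15 (X = 17 - 2 = 15)
30*b(7) + X = 30*(-⅔ + 2*7) + 15 = 30*(-⅔ + 14) + 15 = 30*(40/3) + 15 = 400 + 15 = 415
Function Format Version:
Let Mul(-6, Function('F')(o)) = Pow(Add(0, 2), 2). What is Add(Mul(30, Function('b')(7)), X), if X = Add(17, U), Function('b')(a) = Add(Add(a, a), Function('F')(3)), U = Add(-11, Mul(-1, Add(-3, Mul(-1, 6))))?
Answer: 415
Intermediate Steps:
Function('F')(o) = Rational(-2, 3) (Function('F')(o) = Mul(Rational(-1, 6), Pow(Add(0, 2), 2)) = Mul(Rational(-1, 6), Pow(2, 2)) = Mul(Rational(-1, 6), 4) = Rational(-2, 3))
U = -2 (U = Add(-11, Mul(-1, Add(-3, -6))) = Add(-11, Mul(-1, -9)) = Add(-11, 9) = -2)
Function('b')(a) = Add(Rational(-2, 3), Mul(2, a)) (Function('b')(a) = Add(Add(a, a), Rational(-2, 3)) = Add(Mul(2, a), Rational(-2, 3)) = Add(Rational(-2, 3), Mul(2, a)))
X = 15 (X = Add(17, -2) = 15)
Add(Mul(30, Function('b')(7)), X) = Add(Mul(30, Add(Rational(-2, 3), Mul(2, 7))), 15) = Add(Mul(30, Add(Rational(-2, 3), 14)), 15) = Add(Mul(30, Rational(40, 3)), 15) = Add(400, 15) = 415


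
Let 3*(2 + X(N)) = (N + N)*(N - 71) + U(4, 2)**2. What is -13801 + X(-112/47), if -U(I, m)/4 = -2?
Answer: -90558529/6627 ≈ -13665.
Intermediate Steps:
U(I, m) = 8 (U(I, m) = -4*(-2) = 8)
X(N) = 58/3 + 2*N*(-71 + N)/3 (X(N) = -2 + ((N + N)*(N - 71) + 8**2)/3 = -2 + ((2*N)*(-71 + N) + 64)/3 = -2 + (2*N*(-71 + N) + 64)/3 = -2 + (64 + 2*N*(-71 + N))/3 = -2 + (64/3 + 2*N*(-71 + N)/3) = 58/3 + 2*N*(-71 + N)/3)
-13801 + X(-112/47) = -13801 + (58/3 - (-15904)/(3*47) + 2*(-112/47)**2/3) = -13801 + (58/3 - (-15904)/(3*47) + 2*(-112*1/47)**2/3) = -13801 + (58/3 - 142/3*(-112/47) + 2*(-112/47)**2/3) = -13801 + (58/3 + 15904/141 + (2/3)*(12544/2209)) = -13801 + (58/3 + 15904/141 + 25088/6627) = -13801 + 900698/6627 = -90558529/6627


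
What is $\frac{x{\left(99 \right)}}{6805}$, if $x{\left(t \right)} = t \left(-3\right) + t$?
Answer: $- \frac{198}{6805} \approx -0.029096$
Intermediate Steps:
$x{\left(t \right)} = - 2 t$ ($x{\left(t \right)} = - 3 t + t = - 2 t$)
$\frac{x{\left(99 \right)}}{6805} = \frac{\left(-2\right) 99}{6805} = \left(-198\right) \frac{1}{6805} = - \frac{198}{6805}$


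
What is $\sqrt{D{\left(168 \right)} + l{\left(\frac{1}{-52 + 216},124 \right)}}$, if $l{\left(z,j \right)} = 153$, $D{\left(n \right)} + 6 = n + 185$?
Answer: $10 \sqrt{5} \approx 22.361$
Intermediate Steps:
$D{\left(n \right)} = 179 + n$ ($D{\left(n \right)} = -6 + \left(n + 185\right) = -6 + \left(185 + n\right) = 179 + n$)
$\sqrt{D{\left(168 \right)} + l{\left(\frac{1}{-52 + 216},124 \right)}} = \sqrt{\left(179 + 168\right) + 153} = \sqrt{347 + 153} = \sqrt{500} = 10 \sqrt{5}$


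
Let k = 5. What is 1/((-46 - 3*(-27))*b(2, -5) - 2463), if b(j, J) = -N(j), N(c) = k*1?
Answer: -1/2638 ≈ -0.00037907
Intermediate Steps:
N(c) = 5 (N(c) = 5*1 = 5)
b(j, J) = -5 (b(j, J) = -1*5 = -5)
1/((-46 - 3*(-27))*b(2, -5) - 2463) = 1/((-46 - 3*(-27))*(-5) - 2463) = 1/((-46 + 81)*(-5) - 2463) = 1/(35*(-5) - 2463) = 1/(-175 - 2463) = 1/(-2638) = -1/2638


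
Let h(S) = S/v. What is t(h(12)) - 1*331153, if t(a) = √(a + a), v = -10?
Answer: -331153 + 2*I*√15/5 ≈ -3.3115e+5 + 1.5492*I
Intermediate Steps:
h(S) = -S/10 (h(S) = S/(-10) = S*(-⅒) = -S/10)
t(a) = √2*√a (t(a) = √(2*a) = √2*√a)
t(h(12)) - 1*331153 = √2*√(-⅒*12) - 1*331153 = √2*√(-6/5) - 331153 = √2*(I*√30/5) - 331153 = 2*I*√15/5 - 331153 = -331153 + 2*I*√15/5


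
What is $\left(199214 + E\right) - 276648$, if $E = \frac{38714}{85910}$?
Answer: $- \frac{3326158113}{42955} \approx -77434.0$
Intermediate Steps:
$E = \frac{19357}{42955}$ ($E = 38714 \cdot \frac{1}{85910} = \frac{19357}{42955} \approx 0.45063$)
$\left(199214 + E\right) - 276648 = \left(199214 + \frac{19357}{42955}\right) - 276648 = \frac{8557256727}{42955} - 276648 = - \frac{3326158113}{42955}$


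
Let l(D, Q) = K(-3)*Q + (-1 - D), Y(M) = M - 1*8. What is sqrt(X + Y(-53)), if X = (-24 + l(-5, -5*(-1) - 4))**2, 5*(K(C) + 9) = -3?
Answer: sqrt(20379)/5 ≈ 28.551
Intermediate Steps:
Y(M) = -8 + M (Y(M) = M - 8 = -8 + M)
K(C) = -48/5 (K(C) = -9 + (1/5)*(-3) = -9 - 3/5 = -48/5)
l(D, Q) = -1 - D - 48*Q/5 (l(D, Q) = -48*Q/5 + (-1 - D) = -1 - D - 48*Q/5)
X = 21904/25 (X = (-24 + (-1 - 1*(-5) - 48*(-5*(-1) - 4)/5))**2 = (-24 + (-1 + 5 - 48*(5 - 4)/5))**2 = (-24 + (-1 + 5 - 48/5*1))**2 = (-24 + (-1 + 5 - 48/5))**2 = (-24 - 28/5)**2 = (-148/5)**2 = 21904/25 ≈ 876.16)
sqrt(X + Y(-53)) = sqrt(21904/25 + (-8 - 53)) = sqrt(21904/25 - 61) = sqrt(20379/25) = sqrt(20379)/5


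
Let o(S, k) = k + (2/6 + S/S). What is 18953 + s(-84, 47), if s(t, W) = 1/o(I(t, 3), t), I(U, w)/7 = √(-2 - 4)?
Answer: 4700341/248 ≈ 18953.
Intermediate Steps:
I(U, w) = 7*I*√6 (I(U, w) = 7*√(-2 - 4) = 7*√(-6) = 7*(I*√6) = 7*I*√6)
o(S, k) = 4/3 + k (o(S, k) = k + (2*(⅙) + 1) = k + (⅓ + 1) = k + 4/3 = 4/3 + k)
s(t, W) = 1/(4/3 + t)
18953 + s(-84, 47) = 18953 + 3/(4 + 3*(-84)) = 18953 + 3/(4 - 252) = 18953 + 3/(-248) = 18953 + 3*(-1/248) = 18953 - 3/248 = 4700341/248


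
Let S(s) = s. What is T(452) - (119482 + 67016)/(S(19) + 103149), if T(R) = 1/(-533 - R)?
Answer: -7069373/3908480 ≈ -1.8087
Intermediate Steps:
T(452) - (119482 + 67016)/(S(19) + 103149) = -1/(533 + 452) - (119482 + 67016)/(19 + 103149) = -1/985 - 186498/103168 = -1*1/985 - 186498/103168 = -1/985 - 1*7173/3968 = -1/985 - 7173/3968 = -7069373/3908480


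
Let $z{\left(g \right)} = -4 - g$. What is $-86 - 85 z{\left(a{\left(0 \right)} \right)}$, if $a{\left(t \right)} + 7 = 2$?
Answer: $-171$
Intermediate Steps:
$a{\left(t \right)} = -5$ ($a{\left(t \right)} = -7 + 2 = -5$)
$-86 - 85 z{\left(a{\left(0 \right)} \right)} = -86 - 85 \left(-4 - -5\right) = -86 - 85 \left(-4 + 5\right) = -86 - 85 = -171$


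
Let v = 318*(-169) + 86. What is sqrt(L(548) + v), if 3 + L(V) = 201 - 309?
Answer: I*sqrt(53767) ≈ 231.88*I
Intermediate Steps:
L(V) = -111 (L(V) = -3 + (201 - 309) = -3 - 108 = -111)
v = -53656 (v = -53742 + 86 = -53656)
sqrt(L(548) + v) = sqrt(-111 - 53656) = sqrt(-53767) = I*sqrt(53767)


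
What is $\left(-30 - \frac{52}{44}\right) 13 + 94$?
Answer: $- \frac{3425}{11} \approx -311.36$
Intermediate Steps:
$\left(-30 - \frac{52}{44}\right) 13 + 94 = \left(-30 - \frac{13}{11}\right) 13 + 94 = \left(- \frac{343}{11}\right) 13 + 94 = - \frac{4459}{11} + 94 = - \frac{3425}{11}$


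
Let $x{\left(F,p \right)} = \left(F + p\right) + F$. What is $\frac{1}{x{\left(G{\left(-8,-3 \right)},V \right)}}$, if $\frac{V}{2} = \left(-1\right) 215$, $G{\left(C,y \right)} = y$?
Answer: $- \frac{1}{436} \approx -0.0022936$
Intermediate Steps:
$V = -430$ ($V = 2 \left(\left(-1\right) 215\right) = 2 \left(-215\right) = -430$)
$x{\left(F,p \right)} = p + 2 F$
$\frac{1}{x{\left(G{\left(-8,-3 \right)},V \right)}} = \frac{1}{-430 + 2 \left(-3\right)} = \frac{1}{-430 - 6} = \frac{1}{-436} = - \frac{1}{436}$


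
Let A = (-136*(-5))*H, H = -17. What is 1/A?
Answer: -1/11560 ≈ -8.6505e-5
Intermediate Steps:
A = -11560 (A = -136*(-5)*(-17) = -34*(-20)*(-17) = 680*(-17) = -11560)
1/A = 1/(-11560) = -1/11560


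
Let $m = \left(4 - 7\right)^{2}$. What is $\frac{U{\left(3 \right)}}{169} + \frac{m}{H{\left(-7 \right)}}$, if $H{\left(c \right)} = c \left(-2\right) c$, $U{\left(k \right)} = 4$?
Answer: $- \frac{1129}{16562} \approx -0.068168$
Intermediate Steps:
$m = 9$ ($m = \left(-3\right)^{2} = 9$)
$H{\left(c \right)} = - 2 c^{2}$ ($H{\left(c \right)} = - 2 c c = - 2 c^{2}$)
$\frac{U{\left(3 \right)}}{169} + \frac{m}{H{\left(-7 \right)}} = \frac{4}{169} + \frac{9}{\left(-2\right) \left(-7\right)^{2}} = 4 \cdot \frac{1}{169} + \frac{9}{\left(-2\right) 49} = \frac{4}{169} + \frac{9}{-98} = \frac{4}{169} + 9 \left(- \frac{1}{98}\right) = \frac{4}{169} - \frac{9}{98} = - \frac{1129}{16562}$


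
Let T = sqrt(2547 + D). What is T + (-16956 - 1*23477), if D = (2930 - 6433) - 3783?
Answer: -40433 + I*sqrt(4739) ≈ -40433.0 + 68.84*I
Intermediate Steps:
D = -7286 (D = -3503 - 3783 = -7286)
T = I*sqrt(4739) (T = sqrt(2547 - 7286) = sqrt(-4739) = I*sqrt(4739) ≈ 68.84*I)
T + (-16956 - 1*23477) = I*sqrt(4739) + (-16956 - 1*23477) = I*sqrt(4739) + (-16956 - 23477) = I*sqrt(4739) - 40433 = -40433 + I*sqrt(4739)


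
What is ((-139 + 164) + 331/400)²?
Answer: 106729561/160000 ≈ 667.06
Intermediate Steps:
((-139 + 164) + 331/400)² = (25 + 331*(1/400))² = (25 + 331/400)² = (10331/400)² = 106729561/160000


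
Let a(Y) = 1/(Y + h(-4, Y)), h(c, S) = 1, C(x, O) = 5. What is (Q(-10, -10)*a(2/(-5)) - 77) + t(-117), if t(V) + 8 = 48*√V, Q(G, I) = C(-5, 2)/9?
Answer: -2270/27 + 144*I*√13 ≈ -84.074 + 519.2*I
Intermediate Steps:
Q(G, I) = 5/9
t(V) = -8 + 48*√V
a(Y) = 1/(1 + Y) (a(Y) = 1/(Y + 1) = 1/(1 + Y))
(Q(-10, -10)*a(2/(-5)) - 77) + t(-117) = (5/(9*(1 + 2/(-5))) - 77) + (-8 + 48*√(-117)) = (5/(9*(1 + 2*(-⅕))) - 77) + (-8 + 48*(3*I*√13)) = (5/(9*(1 - ⅖)) - 77) + (-8 + 144*I*√13) = (5/(9*(⅗)) - 77) + (-8 + 144*I*√13) = ((5/9)*(5/3) - 77) + (-8 + 144*I*√13) = (25/27 - 77) + (-8 + 144*I*√13) = -2054/27 + (-8 + 144*I*√13) = -2270/27 + 144*I*√13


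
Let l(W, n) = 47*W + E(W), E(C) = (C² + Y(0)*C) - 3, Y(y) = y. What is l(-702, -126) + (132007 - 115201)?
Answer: 476613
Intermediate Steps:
E(C) = -3 + C² (E(C) = (C² + 0*C) - 3 = (C² + 0) - 3 = C² - 3 = -3 + C²)
l(W, n) = -3 + W² + 47*W (l(W, n) = 47*W + (-3 + W²) = -3 + W² + 47*W)
l(-702, -126) + (132007 - 115201) = (-3 + (-702)² + 47*(-702)) + (132007 - 115201) = (-3 + 492804 - 32994) + 16806 = 459807 + 16806 = 476613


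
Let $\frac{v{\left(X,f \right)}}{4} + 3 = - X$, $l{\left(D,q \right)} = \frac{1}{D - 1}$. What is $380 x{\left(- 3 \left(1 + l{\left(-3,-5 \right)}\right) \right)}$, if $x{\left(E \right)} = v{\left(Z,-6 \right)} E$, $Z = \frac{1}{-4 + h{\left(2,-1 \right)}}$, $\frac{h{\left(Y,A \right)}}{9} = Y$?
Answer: $\frac{73530}{7} \approx 10504.0$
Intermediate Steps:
$h{\left(Y,A \right)} = 9 Y$
$Z = \frac{1}{14}$ ($Z = \frac{1}{-4 + 9 \cdot 2} = \frac{1}{-4 + 18} = \frac{1}{14} \approx 0.071429$)
$l{\left(D,q \right)} = \frac{1}{-1 + D}$
$v{\left(X,f \right)} = -12 - 4 X$ ($v{\left(X,f \right)} = -12 + 4 \left(- X\right) = -12 - 4 X$)
$x{\left(E \right)} = - \frac{86 E}{7}$ ($x{\left(E \right)} = \left(-12 - \frac{2}{7}\right) E = - \frac{86 E}{7}$)
$380 x{\left(- 3 \left(1 + l{\left(-3,-5 \right)}\right) \right)} = 380 \left(- \frac{86 \left(- 3 \left(1 + \frac{1}{-1 - 3}\right)\right)}{7}\right) = 380 \left(- \frac{86 \left(- 3 \left(1 + \frac{1}{-4}\right)\right)}{7}\right) = 380 \left(- \frac{86 \left(- 3 \left(1 - \frac{1}{4}\right)\right)}{7}\right) = 380 \left(- \frac{86 \left(\left(-3\right) \frac{3}{4}\right)}{7}\right) = 380 \left(\left(- \frac{86}{7}\right) \left(- \frac{9}{4}\right)\right) = 380 \cdot \frac{387}{14} = \frac{73530}{7}$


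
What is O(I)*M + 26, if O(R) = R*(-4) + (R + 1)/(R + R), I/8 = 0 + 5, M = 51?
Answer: -648629/80 ≈ -8107.9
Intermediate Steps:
I = 40 (I = 8*(0 + 5) = 8*5 = 40)
O(R) = -4*R + (1 + R)/(2*R) (O(R) = -4*R + (1 + R)/((2*R)) = -4*R + (1 + R)*(1/(2*R)) = -4*R + (1 + R)/(2*R))
O(I)*M + 26 = ((1/2)*(1 - 1*40*(-1 + 8*40))/40)*51 + 26 = ((1/2)*(1/40)*(1 - 1*40*(-1 + 320)))*51 + 26 = ((1/2)*(1/40)*(1 - 1*40*319))*51 + 26 = ((1/2)*(1/40)*(1 - 12760))*51 + 26 = ((1/2)*(1/40)*(-12759))*51 + 26 = -12759/80*51 + 26 = -650709/80 + 26 = -648629/80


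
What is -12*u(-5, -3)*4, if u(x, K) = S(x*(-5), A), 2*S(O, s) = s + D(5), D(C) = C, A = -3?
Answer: -48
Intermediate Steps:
S(O, s) = 5/2 + s/2 (S(O, s) = (s + 5)/2 = (5 + s)/2 = 5/2 + s/2)
u(x, K) = 1 (u(x, K) = 5/2 + (½)*(-3) = 5/2 - 3/2 = 1)
-12*u(-5, -3)*4 = -12*1*4 = -12*4 = -48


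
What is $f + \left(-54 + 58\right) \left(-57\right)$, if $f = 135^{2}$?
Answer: $17997$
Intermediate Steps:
$f = 18225$
$f + \left(-54 + 58\right) \left(-57\right) = 18225 + \left(-54 + 58\right) \left(-57\right) = 18225 + 4 \left(-57\right) = 18225 - 228 = 17997$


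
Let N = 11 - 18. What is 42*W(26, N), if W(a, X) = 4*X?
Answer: -1176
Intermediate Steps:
N = -7
42*W(26, N) = 42*(4*(-7)) = 42*(-28) = -1176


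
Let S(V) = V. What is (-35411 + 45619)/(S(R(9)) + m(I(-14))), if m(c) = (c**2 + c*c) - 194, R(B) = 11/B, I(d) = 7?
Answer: -91872/853 ≈ -107.70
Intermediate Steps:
m(c) = -194 + 2*c**2 (m(c) = (c**2 + c**2) - 194 = 2*c**2 - 194 = -194 + 2*c**2)
(-35411 + 45619)/(S(R(9)) + m(I(-14))) = (-35411 + 45619)/(11/9 + (-194 + 2*7**2)) = 10208/(11*(1/9) + (-194 + 2*49)) = 10208/(11/9 + (-194 + 98)) = 10208/(11/9 - 96) = 10208/(-853/9) = 10208*(-9/853) = -91872/853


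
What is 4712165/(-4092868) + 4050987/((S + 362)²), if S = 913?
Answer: 2973313944197/2217822847500 ≈ 1.3406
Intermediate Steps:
4712165/(-4092868) + 4050987/((S + 362)²) = 4712165/(-4092868) + 4050987/((913 + 362)²) = 4712165*(-1/4092868) + 4050987/(1275²) = -4712165/4092868 + 4050987/1625625 = -4712165/4092868 + 4050987*(1/1625625) = -4712165/4092868 + 1350329/541875 = 2973313944197/2217822847500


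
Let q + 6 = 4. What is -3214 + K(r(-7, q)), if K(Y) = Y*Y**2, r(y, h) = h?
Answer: -3222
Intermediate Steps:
q = -2 (q = -6 + 4 = -2)
K(Y) = Y**3
-3214 + K(r(-7, q)) = -3214 + (-2)**3 = -3214 - 8 = -3222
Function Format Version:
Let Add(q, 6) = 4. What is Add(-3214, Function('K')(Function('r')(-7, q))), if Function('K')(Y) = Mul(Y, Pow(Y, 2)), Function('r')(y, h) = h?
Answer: -3222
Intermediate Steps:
q = -2 (q = Add(-6, 4) = -2)
Function('K')(Y) = Pow(Y, 3)
Add(-3214, Function('K')(Function('r')(-7, q))) = Add(-3214, Pow(-2, 3)) = Add(-3214, -8) = -3222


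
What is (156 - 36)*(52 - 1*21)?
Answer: 3720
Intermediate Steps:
(156 - 36)*(52 - 1*21) = 120*(52 - 21) = 120*31 = 3720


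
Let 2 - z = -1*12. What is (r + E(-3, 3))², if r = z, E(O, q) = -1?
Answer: 169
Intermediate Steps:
z = 14 (z = 2 - (-1)*12 = 2 - 1*(-12) = 2 + 12 = 14)
r = 14
(r + E(-3, 3))² = (14 - 1)² = 13² = 169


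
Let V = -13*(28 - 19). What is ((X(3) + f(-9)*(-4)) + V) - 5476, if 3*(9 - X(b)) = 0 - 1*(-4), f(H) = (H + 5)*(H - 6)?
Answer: -17476/3 ≈ -5825.3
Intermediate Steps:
f(H) = (-6 + H)*(5 + H) (f(H) = (5 + H)*(-6 + H) = (-6 + H)*(5 + H))
X(b) = 23/3 (X(b) = 9 - (0 - 1*(-4))/3 = 9 - (0 + 4)/3 = 9 - ⅓*4 = 9 - 4/3 = 23/3)
V = -117 (V = -13*9 = -117)
((X(3) + f(-9)*(-4)) + V) - 5476 = ((23/3 + (-30 + (-9)² - 1*(-9))*(-4)) - 117) - 5476 = ((23/3 + (-30 + 81 + 9)*(-4)) - 117) - 5476 = ((23/3 + 60*(-4)) - 117) - 5476 = ((23/3 - 240) - 117) - 5476 = (-697/3 - 117) - 5476 = -1048/3 - 5476 = -17476/3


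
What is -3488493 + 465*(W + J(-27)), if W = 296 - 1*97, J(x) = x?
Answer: -3408513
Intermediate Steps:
W = 199 (W = 296 - 97 = 199)
-3488493 + 465*(W + J(-27)) = -3488493 + 465*(199 - 27) = -3488493 + 465*172 = -3488493 + 79980 = -3408513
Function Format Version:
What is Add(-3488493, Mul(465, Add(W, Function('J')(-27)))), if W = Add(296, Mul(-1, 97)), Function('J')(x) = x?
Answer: -3408513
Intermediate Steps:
W = 199 (W = Add(296, -97) = 199)
Add(-3488493, Mul(465, Add(W, Function('J')(-27)))) = Add(-3488493, Mul(465, Add(199, -27))) = Add(-3488493, Mul(465, 172)) = Add(-3488493, 79980) = -3408513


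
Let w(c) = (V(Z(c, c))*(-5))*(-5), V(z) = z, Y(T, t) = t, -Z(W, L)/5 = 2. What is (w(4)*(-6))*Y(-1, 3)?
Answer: 4500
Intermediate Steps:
Z(W, L) = -10 (Z(W, L) = -5*2 = -10)
w(c) = -250 (w(c) = -10*(-5)*(-5) = 50*(-5) = -250)
(w(4)*(-6))*Y(-1, 3) = -250*(-6)*3 = 1500*3 = 4500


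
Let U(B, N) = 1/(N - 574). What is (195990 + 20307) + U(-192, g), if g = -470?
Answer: 225814067/1044 ≈ 2.1630e+5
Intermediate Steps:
U(B, N) = 1/(-574 + N)
(195990 + 20307) + U(-192, g) = (195990 + 20307) + 1/(-574 - 470) = 216297 + 1/(-1044) = 216297 - 1/1044 = 225814067/1044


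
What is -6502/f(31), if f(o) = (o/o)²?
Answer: -6502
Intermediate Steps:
f(o) = 1 (f(o) = 1² = 1)
-6502/f(31) = -6502/1 = -6502*1 = -6502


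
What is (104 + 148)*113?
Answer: 28476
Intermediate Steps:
(104 + 148)*113 = 252*113 = 28476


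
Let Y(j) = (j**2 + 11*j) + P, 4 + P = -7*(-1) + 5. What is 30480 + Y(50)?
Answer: 33538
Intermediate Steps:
P = 8 (P = -4 + (-7*(-1) + 5) = -4 + (7 + 5) = -4 + 12 = 8)
Y(j) = 8 + j**2 + 11*j (Y(j) = (j**2 + 11*j) + 8 = 8 + j**2 + 11*j)
30480 + Y(50) = 30480 + (8 + 50**2 + 11*50) = 30480 + (8 + 2500 + 550) = 30480 + 3058 = 33538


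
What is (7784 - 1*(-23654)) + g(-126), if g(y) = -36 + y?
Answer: 31276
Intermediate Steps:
(7784 - 1*(-23654)) + g(-126) = (7784 - 1*(-23654)) + (-36 - 126) = (7784 + 23654) - 162 = 31438 - 162 = 31276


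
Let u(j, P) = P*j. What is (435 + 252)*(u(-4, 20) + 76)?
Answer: -2748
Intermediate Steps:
(435 + 252)*(u(-4, 20) + 76) = (435 + 252)*(20*(-4) + 76) = 687*(-80 + 76) = 687*(-4) = -2748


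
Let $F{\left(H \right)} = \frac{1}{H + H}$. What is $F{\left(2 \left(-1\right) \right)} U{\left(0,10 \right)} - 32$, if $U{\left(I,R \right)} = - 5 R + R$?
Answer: $-22$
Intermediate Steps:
$U{\left(I,R \right)} = - 4 R$
$F{\left(H \right)} = \frac{1}{2 H}$
$F{\left(2 \left(-1\right) \right)} U{\left(0,10 \right)} - 32 = \frac{1}{2 \cdot 2 \left(-1\right)} \left(\left(-4\right) 10\right) - 32 = \frac{1}{2 \left(-2\right)} \left(-40\right) - 32 = \frac{1}{2} \left(- \frac{1}{2}\right) \left(-40\right) - 32 = \left(- \frac{1}{4}\right) \left(-40\right) - 32 = 10 - 32 = -22$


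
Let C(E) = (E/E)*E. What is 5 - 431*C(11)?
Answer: -4736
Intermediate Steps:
C(E) = E (C(E) = 1*E = E)
5 - 431*C(11) = 5 - 431*11 = 5 - 4741 = -4736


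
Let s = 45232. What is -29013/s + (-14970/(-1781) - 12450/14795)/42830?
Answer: -59516491554183/92813268074384 ≈ -0.64125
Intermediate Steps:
-29013/s + (-14970/(-1781) - 12450/14795)/42830 = -29013/45232 + (-14970/(-1781) - 12450/14795)/42830 = -29013*1/45232 + (-14970*(-1/1781) - 12450*1/14795)*(1/42830) = -29013/45232 + (14970/1781 - 2490/2959)*(1/42830) = -29013/45232 + (39861540/5269979)*(1/42830) = -29013/45232 + 3986154/22571320057 = -59516491554183/92813268074384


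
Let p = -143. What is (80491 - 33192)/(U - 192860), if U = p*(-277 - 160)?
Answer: -47299/130369 ≈ -0.36281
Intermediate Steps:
U = 62491 (U = -143*(-277 - 160) = -143*(-437) = 62491)
(80491 - 33192)/(U - 192860) = (80491 - 33192)/(62491 - 192860) = 47299/(-130369) = 47299*(-1/130369) = -47299/130369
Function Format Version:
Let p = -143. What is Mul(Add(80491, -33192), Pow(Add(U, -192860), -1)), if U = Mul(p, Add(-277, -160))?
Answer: Rational(-47299, 130369) ≈ -0.36281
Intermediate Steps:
U = 62491 (U = Mul(-143, Add(-277, -160)) = Mul(-143, -437) = 62491)
Mul(Add(80491, -33192), Pow(Add(U, -192860), -1)) = Mul(Add(80491, -33192), Pow(Add(62491, -192860), -1)) = Mul(47299, Pow(-130369, -1)) = Mul(47299, Rational(-1, 130369)) = Rational(-47299, 130369)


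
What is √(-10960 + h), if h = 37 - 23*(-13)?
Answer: 8*I*√166 ≈ 103.07*I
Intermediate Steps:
h = 336 (h = 37 + 299 = 336)
√(-10960 + h) = √(-10960 + 336) = √(-10624) = 8*I*√166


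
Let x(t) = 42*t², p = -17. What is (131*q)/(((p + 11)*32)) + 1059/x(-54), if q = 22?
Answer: -2449729/163296 ≈ -15.002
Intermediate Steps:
(131*q)/(((p + 11)*32)) + 1059/x(-54) = (131*22)/(((-17 + 11)*32)) + 1059/((42*(-54)²)) = 2882/((-6*32)) + 1059/((42*2916)) = 2882/(-192) + 1059/122472 = 2882*(-1/192) + 1059*(1/122472) = -1441/96 + 353/40824 = -2449729/163296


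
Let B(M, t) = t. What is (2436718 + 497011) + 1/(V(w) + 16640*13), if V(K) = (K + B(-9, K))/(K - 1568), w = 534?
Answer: 328099174402991/111836906 ≈ 2.9337e+6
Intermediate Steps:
V(K) = 2*K/(-1568 + K) (V(K) = (K + K)/(K - 1568) = (2*K)/(-1568 + K) = 2*K/(-1568 + K))
(2436718 + 497011) + 1/(V(w) + 16640*13) = (2436718 + 497011) + 1/(2*534/(-1568 + 534) + 16640*13) = 2933729 + 1/(2*534/(-1034) + 216320) = 2933729 + 1/(2*534*(-1/1034) + 216320) = 2933729 + 1/(-534/517 + 216320) = 2933729 + 1/(111836906/517) = 2933729 + 517/111836906 = 328099174402991/111836906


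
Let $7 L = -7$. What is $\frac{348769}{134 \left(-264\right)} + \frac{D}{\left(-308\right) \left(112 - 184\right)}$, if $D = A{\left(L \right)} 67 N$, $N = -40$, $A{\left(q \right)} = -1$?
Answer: $- \frac{7234369}{742896} \approx -9.7381$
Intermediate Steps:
$L = -1$ ($L = \frac{1}{7} \left(-7\right) = -1$)
$D = 2680$ ($D = \left(-1\right) 67 \left(-40\right) = \left(-67\right) \left(-40\right) = 2680$)
$\frac{348769}{134 \left(-264\right)} + \frac{D}{\left(-308\right) \left(112 - 184\right)} = \frac{348769}{134 \left(-264\right)} + \frac{2680}{\left(-308\right) \left(112 - 184\right)} = \frac{348769}{-35376} + \frac{2680}{\left(-308\right) \left(-72\right)} = 348769 \left(- \frac{1}{35376}\right) + \frac{2680}{22176} = - \frac{348769}{35376} + 2680 \cdot \frac{1}{22176} = - \frac{348769}{35376} + \frac{335}{2772} = - \frac{7234369}{742896}$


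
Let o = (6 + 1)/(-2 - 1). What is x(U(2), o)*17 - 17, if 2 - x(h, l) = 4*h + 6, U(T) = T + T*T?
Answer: -493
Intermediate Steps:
o = -7/3 (o = 7/(-3) = 7*(-⅓) = -7/3 ≈ -2.3333)
U(T) = T + T²
x(h, l) = -4 - 4*h (x(h, l) = 2 - (4*h + 6) = 2 - (6 + 4*h) = 2 + (-6 - 4*h) = -4 - 4*h)
x(U(2), o)*17 - 17 = (-4 - 8*(1 + 2))*17 - 17 = (-4 - 8*3)*17 - 17 = (-4 - 4*6)*17 - 17 = (-4 - 24)*17 - 17 = -28*17 - 17 = -476 - 17 = -493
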